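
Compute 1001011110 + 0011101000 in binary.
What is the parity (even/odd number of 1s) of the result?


1001011110 = 606
0011101000 = 232
Sum = 838 = 1101000110
1s count = 5

odd parity (5 ones in 1101000110)


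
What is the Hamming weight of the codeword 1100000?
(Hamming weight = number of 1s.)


Counting 1s in 1100000

2


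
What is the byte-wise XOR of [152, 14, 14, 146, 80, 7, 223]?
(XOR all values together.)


XOR chain: 152 ^ 14 ^ 14 ^ 146 ^ 80 ^ 7 ^ 223 = 130

130


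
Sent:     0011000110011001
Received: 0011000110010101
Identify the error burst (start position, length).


XOR: 0000000000001100

Burst at position 12, length 2


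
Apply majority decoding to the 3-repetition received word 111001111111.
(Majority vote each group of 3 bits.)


Groups: 111, 001, 111, 111
Majority votes: 1011

1011


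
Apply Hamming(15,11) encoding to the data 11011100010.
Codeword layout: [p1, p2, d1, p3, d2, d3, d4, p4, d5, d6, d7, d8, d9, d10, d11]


Parity bits: p1=0, p2=0, p3=1, p4=1

001110111100010


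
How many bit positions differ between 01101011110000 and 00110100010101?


XOR: 01011111100101
Count of 1s: 9

9


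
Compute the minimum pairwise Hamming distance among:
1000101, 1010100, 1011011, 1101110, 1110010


Comparing all pairs, minimum distance: 2
Can detect 1 errors, correct 0 errors

2


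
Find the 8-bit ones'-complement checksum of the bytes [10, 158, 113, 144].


Sum = 425 mod 256 = 169
Complement = 86

86


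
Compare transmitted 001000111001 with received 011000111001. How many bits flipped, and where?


XOR: 010000000000

1 error(s) at position(s): 1


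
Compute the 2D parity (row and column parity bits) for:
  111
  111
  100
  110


Row parities: 1110
Column parities: 010

Row P: 1110, Col P: 010, Corner: 1


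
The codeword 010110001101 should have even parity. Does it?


Number of 1s: 6

Yes, parity is correct (6 ones)


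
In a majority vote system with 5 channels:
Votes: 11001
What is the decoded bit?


Ones: 3 out of 5
Threshold: 3

1 (3/5 voted 1)


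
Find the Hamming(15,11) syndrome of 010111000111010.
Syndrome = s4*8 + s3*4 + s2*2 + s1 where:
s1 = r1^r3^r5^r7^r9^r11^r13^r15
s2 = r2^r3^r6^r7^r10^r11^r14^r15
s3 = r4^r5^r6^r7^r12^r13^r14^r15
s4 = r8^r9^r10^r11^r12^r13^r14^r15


s1=0, s2=1, s3=1, s4=0

Syndrome = 6 (error at position 6)


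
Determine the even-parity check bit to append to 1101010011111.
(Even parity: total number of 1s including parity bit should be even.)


Number of 1s in data: 9
Parity bit: 1

1


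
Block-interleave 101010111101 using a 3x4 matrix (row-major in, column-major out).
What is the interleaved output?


Matrix:
  1010
  1011
  1101
Read columns: 111001110011

111001110011


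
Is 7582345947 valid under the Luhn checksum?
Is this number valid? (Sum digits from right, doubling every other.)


Luhn sum = 54
54 mod 10 = 4

Invalid (Luhn sum mod 10 = 4)


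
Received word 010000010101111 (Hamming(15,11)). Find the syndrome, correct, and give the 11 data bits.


Syndrome = 0: no error detected

Data: 00000101111 (no errors)


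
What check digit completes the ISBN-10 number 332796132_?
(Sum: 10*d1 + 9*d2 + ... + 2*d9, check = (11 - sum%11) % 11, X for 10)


Weighted sum: 223
223 mod 11 = 3

Check digit: 8


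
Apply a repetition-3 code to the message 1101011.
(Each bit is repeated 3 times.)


Each bit -> 3 copies

111111000111000111111


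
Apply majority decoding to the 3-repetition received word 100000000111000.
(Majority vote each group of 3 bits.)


Groups: 100, 000, 000, 111, 000
Majority votes: 00010

00010


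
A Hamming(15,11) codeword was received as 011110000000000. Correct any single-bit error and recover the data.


Syndrome = 0: no error detected

Data: 11000000000 (no errors)


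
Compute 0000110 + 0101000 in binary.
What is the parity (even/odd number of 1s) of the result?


0000110 = 6
0101000 = 40
Sum = 46 = 101110
1s count = 4

even parity (4 ones in 101110)


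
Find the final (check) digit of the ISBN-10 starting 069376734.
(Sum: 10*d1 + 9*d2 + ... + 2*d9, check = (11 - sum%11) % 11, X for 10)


Weighted sum: 264
264 mod 11 = 0

Check digit: 0


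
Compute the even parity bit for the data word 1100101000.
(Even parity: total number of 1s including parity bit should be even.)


Number of 1s in data: 4
Parity bit: 0

0


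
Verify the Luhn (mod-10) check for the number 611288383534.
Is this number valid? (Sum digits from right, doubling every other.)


Luhn sum = 58
58 mod 10 = 8

Invalid (Luhn sum mod 10 = 8)


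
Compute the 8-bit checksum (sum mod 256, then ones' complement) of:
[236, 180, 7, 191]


Sum = 614 mod 256 = 102
Complement = 153

153


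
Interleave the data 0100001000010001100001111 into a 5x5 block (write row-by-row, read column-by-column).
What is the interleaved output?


Matrix:
  01000
  01000
  01000
  11000
  01111
Read columns: 0001011111000010000100001

0001011111000010000100001


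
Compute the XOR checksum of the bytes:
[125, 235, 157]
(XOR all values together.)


XOR chain: 125 ^ 235 ^ 157 = 11

11


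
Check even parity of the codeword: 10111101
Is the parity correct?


Number of 1s: 6

Yes, parity is correct (6 ones)


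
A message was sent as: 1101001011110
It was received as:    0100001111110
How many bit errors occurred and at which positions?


XOR: 1001000100000

3 error(s) at position(s): 0, 3, 7


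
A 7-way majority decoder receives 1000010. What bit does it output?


Ones: 2 out of 7
Threshold: 4

0 (2/7 voted 1)


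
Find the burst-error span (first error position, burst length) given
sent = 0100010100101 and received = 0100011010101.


XOR: 0000001110000

Burst at position 6, length 3


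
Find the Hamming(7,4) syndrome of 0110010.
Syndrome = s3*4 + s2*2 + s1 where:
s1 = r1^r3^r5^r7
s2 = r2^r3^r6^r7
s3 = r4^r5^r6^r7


s1=1, s2=1, s3=1

Syndrome = 7 (error at position 7)


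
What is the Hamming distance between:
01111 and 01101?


XOR: 00010
Count of 1s: 1

1


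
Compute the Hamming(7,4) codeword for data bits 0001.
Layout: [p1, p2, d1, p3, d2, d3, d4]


Parity bits: p1=1, p2=1, p3=1

1101001


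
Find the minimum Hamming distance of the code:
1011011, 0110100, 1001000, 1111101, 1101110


Comparing all pairs, minimum distance: 3
Can detect 2 errors, correct 1 errors

3


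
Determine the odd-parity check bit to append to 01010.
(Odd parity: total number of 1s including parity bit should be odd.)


Number of 1s in data: 2
Parity bit: 1

1


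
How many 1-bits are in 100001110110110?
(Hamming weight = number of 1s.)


Counting 1s in 100001110110110

8


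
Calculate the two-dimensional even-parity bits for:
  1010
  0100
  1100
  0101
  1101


Row parities: 01001
Column parities: 1010

Row P: 01001, Col P: 1010, Corner: 0


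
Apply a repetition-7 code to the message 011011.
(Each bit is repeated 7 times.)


Each bit -> 7 copies

000000011111111111111000000011111111111111


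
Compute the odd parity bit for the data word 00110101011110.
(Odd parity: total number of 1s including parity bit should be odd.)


Number of 1s in data: 8
Parity bit: 1

1


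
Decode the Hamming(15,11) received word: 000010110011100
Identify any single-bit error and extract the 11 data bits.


Syndrome = 0: no error detected

Data: 01010011100 (no errors)


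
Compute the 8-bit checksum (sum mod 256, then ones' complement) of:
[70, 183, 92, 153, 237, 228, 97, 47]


Sum = 1107 mod 256 = 83
Complement = 172

172


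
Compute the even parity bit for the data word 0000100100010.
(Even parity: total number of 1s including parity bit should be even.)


Number of 1s in data: 3
Parity bit: 1

1


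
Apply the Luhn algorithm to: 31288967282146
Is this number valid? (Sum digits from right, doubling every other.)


Luhn sum = 76
76 mod 10 = 6

Invalid (Luhn sum mod 10 = 6)


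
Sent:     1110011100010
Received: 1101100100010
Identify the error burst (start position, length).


XOR: 0011111000000

Burst at position 2, length 5


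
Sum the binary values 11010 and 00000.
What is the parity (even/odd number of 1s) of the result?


11010 = 26
00000 = 0
Sum = 26 = 11010
1s count = 3

odd parity (3 ones in 11010)


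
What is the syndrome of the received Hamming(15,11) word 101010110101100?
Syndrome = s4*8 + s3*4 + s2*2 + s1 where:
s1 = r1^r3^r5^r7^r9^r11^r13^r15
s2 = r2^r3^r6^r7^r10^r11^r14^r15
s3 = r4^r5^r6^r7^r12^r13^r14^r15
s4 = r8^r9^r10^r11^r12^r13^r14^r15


s1=1, s2=1, s3=0, s4=0

Syndrome = 3 (error at position 3)


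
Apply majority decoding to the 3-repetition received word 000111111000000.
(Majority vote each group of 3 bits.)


Groups: 000, 111, 111, 000, 000
Majority votes: 01100

01100


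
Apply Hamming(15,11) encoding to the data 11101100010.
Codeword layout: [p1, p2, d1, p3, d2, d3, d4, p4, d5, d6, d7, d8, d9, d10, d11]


Parity bits: p1=1, p2=0, p3=1, p4=1

101111011100010


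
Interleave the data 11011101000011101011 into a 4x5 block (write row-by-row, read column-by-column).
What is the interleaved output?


Matrix:
  11011
  10100
  00111
  01011
Read columns: 11001001011010111011

11001001011010111011


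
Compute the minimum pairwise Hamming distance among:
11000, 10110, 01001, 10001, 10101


Comparing all pairs, minimum distance: 1
Can detect 0 errors, correct 0 errors

1


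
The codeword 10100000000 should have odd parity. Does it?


Number of 1s: 2

No, parity error (2 ones)


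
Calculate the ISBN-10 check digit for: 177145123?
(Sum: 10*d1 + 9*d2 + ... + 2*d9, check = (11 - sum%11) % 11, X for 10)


Weighted sum: 201
201 mod 11 = 3

Check digit: 8


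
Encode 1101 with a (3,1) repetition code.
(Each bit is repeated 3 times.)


Each bit -> 3 copies

111111000111


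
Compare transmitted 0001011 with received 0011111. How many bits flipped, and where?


XOR: 0010100

2 error(s) at position(s): 2, 4


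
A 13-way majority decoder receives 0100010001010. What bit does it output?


Ones: 4 out of 13
Threshold: 7

0 (4/13 voted 1)


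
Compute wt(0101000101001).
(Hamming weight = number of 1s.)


Counting 1s in 0101000101001

5


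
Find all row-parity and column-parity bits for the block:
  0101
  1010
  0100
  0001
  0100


Row parities: 00111
Column parities: 1110

Row P: 00111, Col P: 1110, Corner: 1


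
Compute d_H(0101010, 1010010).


XOR: 1111000
Count of 1s: 4

4


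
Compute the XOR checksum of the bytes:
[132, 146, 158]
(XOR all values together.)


XOR chain: 132 ^ 146 ^ 158 = 136

136


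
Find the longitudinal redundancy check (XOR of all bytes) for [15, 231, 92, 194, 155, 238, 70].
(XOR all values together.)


XOR chain: 15 ^ 231 ^ 92 ^ 194 ^ 155 ^ 238 ^ 70 = 69

69


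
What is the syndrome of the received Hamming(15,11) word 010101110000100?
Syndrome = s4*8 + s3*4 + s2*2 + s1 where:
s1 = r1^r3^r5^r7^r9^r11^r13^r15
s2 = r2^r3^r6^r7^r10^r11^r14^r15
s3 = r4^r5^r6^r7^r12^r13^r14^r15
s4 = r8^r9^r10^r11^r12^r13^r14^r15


s1=0, s2=1, s3=0, s4=0

Syndrome = 2 (error at position 2)


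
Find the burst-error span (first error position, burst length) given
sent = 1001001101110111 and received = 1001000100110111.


XOR: 0000001001000000

Burst at position 6, length 4


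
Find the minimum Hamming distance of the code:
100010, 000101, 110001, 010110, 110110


Comparing all pairs, minimum distance: 1
Can detect 0 errors, correct 0 errors

1


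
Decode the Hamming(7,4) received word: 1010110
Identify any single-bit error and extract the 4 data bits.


Syndrome = 1: error at position 1

Data: 1110 (corrected bit 1)


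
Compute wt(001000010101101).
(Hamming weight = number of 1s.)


Counting 1s in 001000010101101

6


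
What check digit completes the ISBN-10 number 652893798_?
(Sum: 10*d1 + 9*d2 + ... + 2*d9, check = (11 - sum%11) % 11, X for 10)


Weighted sum: 317
317 mod 11 = 9

Check digit: 2


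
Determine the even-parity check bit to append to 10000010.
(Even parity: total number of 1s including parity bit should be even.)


Number of 1s in data: 2
Parity bit: 0

0


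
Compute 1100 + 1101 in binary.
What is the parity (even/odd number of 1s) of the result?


1100 = 12
1101 = 13
Sum = 25 = 11001
1s count = 3

odd parity (3 ones in 11001)


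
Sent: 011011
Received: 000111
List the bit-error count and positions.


XOR: 011100

3 error(s) at position(s): 1, 2, 3


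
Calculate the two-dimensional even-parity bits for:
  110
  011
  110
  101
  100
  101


Row parities: 000010
Column parities: 111

Row P: 000010, Col P: 111, Corner: 1


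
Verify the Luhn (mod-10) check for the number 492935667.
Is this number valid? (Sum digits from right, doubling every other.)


Luhn sum = 44
44 mod 10 = 4

Invalid (Luhn sum mod 10 = 4)


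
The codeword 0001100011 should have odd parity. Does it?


Number of 1s: 4

No, parity error (4 ones)


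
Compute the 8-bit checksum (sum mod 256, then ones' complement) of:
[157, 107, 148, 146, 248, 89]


Sum = 895 mod 256 = 127
Complement = 128

128


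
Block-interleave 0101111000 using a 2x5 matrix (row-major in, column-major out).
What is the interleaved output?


Matrix:
  01011
  11000
Read columns: 0111001010

0111001010


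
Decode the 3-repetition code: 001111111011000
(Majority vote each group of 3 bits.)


Groups: 001, 111, 111, 011, 000
Majority votes: 01110

01110


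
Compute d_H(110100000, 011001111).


XOR: 101101111
Count of 1s: 7

7


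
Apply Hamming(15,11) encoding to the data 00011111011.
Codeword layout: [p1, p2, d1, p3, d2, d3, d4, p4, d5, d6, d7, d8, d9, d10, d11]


Parity bits: p1=0, p2=1, p3=0, p4=0

010000101111011


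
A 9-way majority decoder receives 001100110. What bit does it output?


Ones: 4 out of 9
Threshold: 5

0 (4/9 voted 1)


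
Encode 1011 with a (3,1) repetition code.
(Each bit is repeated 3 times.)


Each bit -> 3 copies

111000111111


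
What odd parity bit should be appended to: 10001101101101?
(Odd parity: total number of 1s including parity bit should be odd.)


Number of 1s in data: 8
Parity bit: 1

1


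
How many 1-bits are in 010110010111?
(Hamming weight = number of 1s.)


Counting 1s in 010110010111

7


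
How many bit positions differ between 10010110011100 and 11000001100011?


XOR: 01010111111111
Count of 1s: 11

11


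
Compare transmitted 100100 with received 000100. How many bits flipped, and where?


XOR: 100000

1 error(s) at position(s): 0


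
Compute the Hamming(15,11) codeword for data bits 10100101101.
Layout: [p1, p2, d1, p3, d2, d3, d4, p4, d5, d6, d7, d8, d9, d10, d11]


Parity bits: p1=1, p2=0, p3=0, p4=0

101001000101101


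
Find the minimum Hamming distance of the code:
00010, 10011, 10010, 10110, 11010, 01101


Comparing all pairs, minimum distance: 1
Can detect 0 errors, correct 0 errors

1


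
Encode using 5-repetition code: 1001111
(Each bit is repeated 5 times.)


Each bit -> 5 copies

11111000000000011111111111111111111


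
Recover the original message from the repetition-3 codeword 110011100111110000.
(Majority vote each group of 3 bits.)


Groups: 110, 011, 100, 111, 110, 000
Majority votes: 110110

110110


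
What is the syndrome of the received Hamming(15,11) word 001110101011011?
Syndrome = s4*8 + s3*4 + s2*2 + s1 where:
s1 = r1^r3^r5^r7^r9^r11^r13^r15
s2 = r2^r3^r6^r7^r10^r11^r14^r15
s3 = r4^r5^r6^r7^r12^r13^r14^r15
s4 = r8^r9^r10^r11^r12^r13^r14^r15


s1=0, s2=1, s3=0, s4=1

Syndrome = 10 (error at position 10)


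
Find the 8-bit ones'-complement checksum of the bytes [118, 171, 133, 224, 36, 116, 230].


Sum = 1028 mod 256 = 4
Complement = 251

251


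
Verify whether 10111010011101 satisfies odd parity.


Number of 1s: 9

Yes, parity is correct (9 ones)


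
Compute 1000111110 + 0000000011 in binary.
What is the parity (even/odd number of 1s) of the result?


1000111110 = 574
0000000011 = 3
Sum = 577 = 1001000001
1s count = 3

odd parity (3 ones in 1001000001)


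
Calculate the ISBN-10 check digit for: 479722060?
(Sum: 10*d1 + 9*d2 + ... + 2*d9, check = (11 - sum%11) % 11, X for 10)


Weighted sum: 264
264 mod 11 = 0

Check digit: 0


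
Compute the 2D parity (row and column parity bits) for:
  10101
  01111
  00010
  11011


Row parities: 1010
Column parities: 00011

Row P: 1010, Col P: 00011, Corner: 0


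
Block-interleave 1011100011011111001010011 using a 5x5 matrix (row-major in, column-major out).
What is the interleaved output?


Matrix:
  10111
  00011
  01111
  10010
  10011
Read columns: 1001100100101001111111101

1001100100101001111111101


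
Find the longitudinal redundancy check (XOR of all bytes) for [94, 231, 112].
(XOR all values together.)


XOR chain: 94 ^ 231 ^ 112 = 201

201


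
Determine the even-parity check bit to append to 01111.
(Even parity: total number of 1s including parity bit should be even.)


Number of 1s in data: 4
Parity bit: 0

0


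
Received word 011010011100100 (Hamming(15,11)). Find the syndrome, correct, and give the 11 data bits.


Syndrome = 2: error at position 2

Data: 11001100100 (corrected bit 2)


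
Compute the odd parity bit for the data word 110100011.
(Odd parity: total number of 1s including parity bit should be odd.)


Number of 1s in data: 5
Parity bit: 0

0


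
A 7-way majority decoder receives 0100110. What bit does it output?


Ones: 3 out of 7
Threshold: 4

0 (3/7 voted 1)


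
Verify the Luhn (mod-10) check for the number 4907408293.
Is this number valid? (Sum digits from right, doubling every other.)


Luhn sum = 53
53 mod 10 = 3

Invalid (Luhn sum mod 10 = 3)


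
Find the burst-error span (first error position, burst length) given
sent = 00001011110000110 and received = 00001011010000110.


XOR: 00000000100000000

Burst at position 8, length 1


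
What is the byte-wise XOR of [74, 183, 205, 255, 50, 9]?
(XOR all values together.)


XOR chain: 74 ^ 183 ^ 205 ^ 255 ^ 50 ^ 9 = 244

244


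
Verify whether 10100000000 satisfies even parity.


Number of 1s: 2

Yes, parity is correct (2 ones)


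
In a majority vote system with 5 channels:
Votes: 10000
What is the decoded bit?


Ones: 1 out of 5
Threshold: 3

0 (1/5 voted 1)


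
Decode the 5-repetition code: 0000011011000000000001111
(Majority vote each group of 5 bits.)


Groups: 00000, 11011, 00000, 00000, 01111
Majority votes: 01001

01001


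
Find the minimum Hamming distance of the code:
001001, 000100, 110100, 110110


Comparing all pairs, minimum distance: 1
Can detect 0 errors, correct 0 errors

1


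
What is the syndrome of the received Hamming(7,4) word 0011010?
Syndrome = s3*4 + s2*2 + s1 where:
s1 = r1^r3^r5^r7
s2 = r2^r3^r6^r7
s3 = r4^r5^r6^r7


s1=1, s2=0, s3=0

Syndrome = 1 (error at position 1)


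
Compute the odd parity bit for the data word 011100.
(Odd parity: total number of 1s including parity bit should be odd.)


Number of 1s in data: 3
Parity bit: 0

0


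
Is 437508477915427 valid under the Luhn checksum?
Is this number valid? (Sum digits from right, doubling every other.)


Luhn sum = 67
67 mod 10 = 7

Invalid (Luhn sum mod 10 = 7)


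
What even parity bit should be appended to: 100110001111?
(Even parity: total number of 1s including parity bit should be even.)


Number of 1s in data: 7
Parity bit: 1

1


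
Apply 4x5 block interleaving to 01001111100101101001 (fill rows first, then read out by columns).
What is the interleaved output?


Matrix:
  01001
  11110
  01011
  01001
Read columns: 01001111010001101011

01001111010001101011


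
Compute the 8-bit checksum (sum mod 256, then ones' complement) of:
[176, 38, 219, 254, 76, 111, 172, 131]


Sum = 1177 mod 256 = 153
Complement = 102

102


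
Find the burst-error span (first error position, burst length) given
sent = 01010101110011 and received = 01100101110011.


XOR: 00110000000000

Burst at position 2, length 2


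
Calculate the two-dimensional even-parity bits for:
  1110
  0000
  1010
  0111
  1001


Row parities: 10010
Column parities: 1010

Row P: 10010, Col P: 1010, Corner: 0


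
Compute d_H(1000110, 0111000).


XOR: 1111110
Count of 1s: 6

6


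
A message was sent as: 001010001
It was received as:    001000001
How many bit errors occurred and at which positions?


XOR: 000010000

1 error(s) at position(s): 4


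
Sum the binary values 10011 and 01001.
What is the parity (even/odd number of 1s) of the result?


10011 = 19
01001 = 9
Sum = 28 = 11100
1s count = 3

odd parity (3 ones in 11100)


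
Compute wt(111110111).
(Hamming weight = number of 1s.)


Counting 1s in 111110111

8


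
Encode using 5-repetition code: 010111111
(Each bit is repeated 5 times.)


Each bit -> 5 copies

000001111100000111111111111111111111111111111


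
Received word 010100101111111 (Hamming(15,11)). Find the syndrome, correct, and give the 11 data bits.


Syndrome = 9: error at position 9

Data: 00010111111 (corrected bit 9)


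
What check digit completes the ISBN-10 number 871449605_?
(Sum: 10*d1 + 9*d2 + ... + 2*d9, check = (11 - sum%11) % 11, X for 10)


Weighted sum: 282
282 mod 11 = 7

Check digit: 4


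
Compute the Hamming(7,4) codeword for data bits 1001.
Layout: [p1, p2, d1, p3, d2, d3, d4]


Parity bits: p1=0, p2=0, p3=1

0011001


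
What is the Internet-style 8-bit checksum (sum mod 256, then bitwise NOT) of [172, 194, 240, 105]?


Sum = 711 mod 256 = 199
Complement = 56

56


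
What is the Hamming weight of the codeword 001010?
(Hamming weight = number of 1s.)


Counting 1s in 001010

2


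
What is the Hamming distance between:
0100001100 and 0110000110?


XOR: 0010001010
Count of 1s: 3

3


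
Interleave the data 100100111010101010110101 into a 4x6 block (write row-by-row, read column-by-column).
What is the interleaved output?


Matrix:
  100100
  111010
  101010
  110101
Read columns: 111101010110100101100001

111101010110100101100001


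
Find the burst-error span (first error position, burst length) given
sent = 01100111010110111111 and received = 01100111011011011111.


XOR: 00000000001101100000

Burst at position 10, length 5


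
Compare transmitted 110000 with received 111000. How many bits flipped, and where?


XOR: 001000

1 error(s) at position(s): 2


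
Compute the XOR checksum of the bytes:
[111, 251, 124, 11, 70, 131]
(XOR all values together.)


XOR chain: 111 ^ 251 ^ 124 ^ 11 ^ 70 ^ 131 = 38

38


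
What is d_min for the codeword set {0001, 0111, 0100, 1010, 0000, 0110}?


Comparing all pairs, minimum distance: 1
Can detect 0 errors, correct 0 errors

1


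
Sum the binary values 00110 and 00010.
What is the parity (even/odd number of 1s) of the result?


00110 = 6
00010 = 2
Sum = 8 = 1000
1s count = 1

odd parity (1 ones in 1000)


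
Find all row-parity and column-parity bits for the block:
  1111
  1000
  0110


Row parities: 010
Column parities: 0001

Row P: 010, Col P: 0001, Corner: 1


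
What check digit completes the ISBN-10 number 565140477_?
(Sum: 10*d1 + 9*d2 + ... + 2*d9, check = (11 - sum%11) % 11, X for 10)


Weighted sum: 226
226 mod 11 = 6

Check digit: 5


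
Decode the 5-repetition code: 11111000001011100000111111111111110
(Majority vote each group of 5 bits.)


Groups: 11111, 00000, 10111, 00000, 11111, 11111, 11110
Majority votes: 1010111

1010111


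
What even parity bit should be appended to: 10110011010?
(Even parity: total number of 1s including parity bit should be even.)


Number of 1s in data: 6
Parity bit: 0

0


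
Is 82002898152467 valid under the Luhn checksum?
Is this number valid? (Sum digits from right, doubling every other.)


Luhn sum = 63
63 mod 10 = 3

Invalid (Luhn sum mod 10 = 3)


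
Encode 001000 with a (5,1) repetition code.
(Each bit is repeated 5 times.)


Each bit -> 5 copies

000000000011111000000000000000


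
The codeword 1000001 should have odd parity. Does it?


Number of 1s: 2

No, parity error (2 ones)


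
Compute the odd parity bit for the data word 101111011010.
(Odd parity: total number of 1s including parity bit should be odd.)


Number of 1s in data: 8
Parity bit: 1

1


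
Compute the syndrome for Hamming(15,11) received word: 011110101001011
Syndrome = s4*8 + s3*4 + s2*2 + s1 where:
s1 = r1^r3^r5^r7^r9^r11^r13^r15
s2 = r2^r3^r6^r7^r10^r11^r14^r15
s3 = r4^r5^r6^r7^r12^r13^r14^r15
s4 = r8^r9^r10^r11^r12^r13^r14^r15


s1=1, s2=1, s3=0, s4=0

Syndrome = 3 (error at position 3)


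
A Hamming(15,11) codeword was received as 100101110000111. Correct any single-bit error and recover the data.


Syndrome = 0: no error detected

Data: 00110000111 (no errors)


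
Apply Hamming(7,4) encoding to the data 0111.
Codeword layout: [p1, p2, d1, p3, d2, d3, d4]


Parity bits: p1=0, p2=0, p3=1

0001111


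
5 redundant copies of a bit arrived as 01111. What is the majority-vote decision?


Ones: 4 out of 5
Threshold: 3

1 (4/5 voted 1)


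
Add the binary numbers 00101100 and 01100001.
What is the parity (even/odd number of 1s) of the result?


00101100 = 44
01100001 = 97
Sum = 141 = 10001101
1s count = 4

even parity (4 ones in 10001101)


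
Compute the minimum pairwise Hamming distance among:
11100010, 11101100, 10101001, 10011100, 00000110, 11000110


Comparing all pairs, minimum distance: 2
Can detect 1 errors, correct 0 errors

2


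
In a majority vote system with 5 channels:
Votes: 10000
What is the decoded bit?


Ones: 1 out of 5
Threshold: 3

0 (1/5 voted 1)


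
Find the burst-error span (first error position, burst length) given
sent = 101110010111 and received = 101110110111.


XOR: 000000100000

Burst at position 6, length 1


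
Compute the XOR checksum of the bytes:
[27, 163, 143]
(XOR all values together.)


XOR chain: 27 ^ 163 ^ 143 = 55

55


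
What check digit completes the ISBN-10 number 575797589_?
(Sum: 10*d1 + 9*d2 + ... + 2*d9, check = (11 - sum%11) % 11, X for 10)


Weighted sum: 353
353 mod 11 = 1

Check digit: X


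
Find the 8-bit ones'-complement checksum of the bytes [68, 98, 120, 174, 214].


Sum = 674 mod 256 = 162
Complement = 93

93


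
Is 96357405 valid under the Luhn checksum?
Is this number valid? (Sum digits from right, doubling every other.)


Luhn sum = 40
40 mod 10 = 0

Valid (Luhn sum mod 10 = 0)


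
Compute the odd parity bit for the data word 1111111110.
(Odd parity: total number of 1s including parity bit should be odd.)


Number of 1s in data: 9
Parity bit: 0

0


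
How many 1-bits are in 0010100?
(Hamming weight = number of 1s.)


Counting 1s in 0010100

2


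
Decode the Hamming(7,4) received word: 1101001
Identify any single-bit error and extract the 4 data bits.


Syndrome = 0: no error detected

Data: 0001 (no errors)


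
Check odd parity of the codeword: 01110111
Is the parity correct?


Number of 1s: 6

No, parity error (6 ones)


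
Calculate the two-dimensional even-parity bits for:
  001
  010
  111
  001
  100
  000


Row parities: 111110
Column parities: 001

Row P: 111110, Col P: 001, Corner: 1


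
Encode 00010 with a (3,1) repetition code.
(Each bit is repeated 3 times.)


Each bit -> 3 copies

000000000111000


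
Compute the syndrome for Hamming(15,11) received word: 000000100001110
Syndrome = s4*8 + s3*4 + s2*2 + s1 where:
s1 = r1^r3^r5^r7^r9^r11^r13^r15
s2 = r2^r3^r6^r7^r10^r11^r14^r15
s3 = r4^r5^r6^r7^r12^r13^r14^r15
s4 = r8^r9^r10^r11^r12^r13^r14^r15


s1=0, s2=0, s3=0, s4=1

Syndrome = 8 (error at position 8)


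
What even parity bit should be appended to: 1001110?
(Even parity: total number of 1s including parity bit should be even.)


Number of 1s in data: 4
Parity bit: 0

0


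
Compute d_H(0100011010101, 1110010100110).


XOR: 1010001110011
Count of 1s: 7

7


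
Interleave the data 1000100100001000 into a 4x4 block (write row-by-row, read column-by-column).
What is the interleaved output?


Matrix:
  1000
  1001
  0000
  1000
Read columns: 1101000000000100

1101000000000100


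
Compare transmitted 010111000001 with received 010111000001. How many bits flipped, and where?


XOR: 000000000000

0 errors (received matches sent)


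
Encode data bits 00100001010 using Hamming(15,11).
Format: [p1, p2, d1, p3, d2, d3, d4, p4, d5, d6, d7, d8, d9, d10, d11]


Parity bits: p1=0, p2=0, p3=1, p4=0

000101000001010


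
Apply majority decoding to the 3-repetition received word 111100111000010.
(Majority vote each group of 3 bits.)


Groups: 111, 100, 111, 000, 010
Majority votes: 10100

10100


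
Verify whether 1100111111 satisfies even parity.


Number of 1s: 8

Yes, parity is correct (8 ones)


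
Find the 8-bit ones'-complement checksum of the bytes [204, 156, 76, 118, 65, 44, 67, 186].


Sum = 916 mod 256 = 148
Complement = 107

107


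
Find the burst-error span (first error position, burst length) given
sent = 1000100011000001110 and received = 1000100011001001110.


XOR: 0000000000001000000

Burst at position 12, length 1


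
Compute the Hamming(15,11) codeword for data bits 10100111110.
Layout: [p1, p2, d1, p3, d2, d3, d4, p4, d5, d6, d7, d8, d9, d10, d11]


Parity bits: p1=1, p2=1, p3=0, p4=1

111001010111110


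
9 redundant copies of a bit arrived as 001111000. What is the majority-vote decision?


Ones: 4 out of 9
Threshold: 5

0 (4/9 voted 1)


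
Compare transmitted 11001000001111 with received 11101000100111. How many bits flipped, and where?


XOR: 00100000101000

3 error(s) at position(s): 2, 8, 10


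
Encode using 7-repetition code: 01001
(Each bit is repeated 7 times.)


Each bit -> 7 copies

00000001111111000000000000001111111


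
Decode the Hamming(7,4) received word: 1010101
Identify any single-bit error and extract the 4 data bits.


Syndrome = 0: no error detected

Data: 1101 (no errors)


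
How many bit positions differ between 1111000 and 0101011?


XOR: 1010011
Count of 1s: 4

4


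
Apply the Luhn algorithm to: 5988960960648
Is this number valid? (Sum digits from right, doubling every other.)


Luhn sum = 78
78 mod 10 = 8

Invalid (Luhn sum mod 10 = 8)


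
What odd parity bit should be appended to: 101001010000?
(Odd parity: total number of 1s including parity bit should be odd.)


Number of 1s in data: 4
Parity bit: 1

1


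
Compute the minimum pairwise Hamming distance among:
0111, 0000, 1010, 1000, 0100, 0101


Comparing all pairs, minimum distance: 1
Can detect 0 errors, correct 0 errors

1


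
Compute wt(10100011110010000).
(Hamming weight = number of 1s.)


Counting 1s in 10100011110010000

7


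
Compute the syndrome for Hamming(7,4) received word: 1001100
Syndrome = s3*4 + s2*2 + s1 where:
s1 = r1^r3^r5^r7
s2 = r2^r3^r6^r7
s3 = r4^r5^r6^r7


s1=0, s2=0, s3=0

Syndrome = 0 (no error)


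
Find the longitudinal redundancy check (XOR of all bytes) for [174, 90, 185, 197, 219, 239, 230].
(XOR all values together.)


XOR chain: 174 ^ 90 ^ 185 ^ 197 ^ 219 ^ 239 ^ 230 = 90

90


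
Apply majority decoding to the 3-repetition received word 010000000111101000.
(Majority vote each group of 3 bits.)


Groups: 010, 000, 000, 111, 101, 000
Majority votes: 000110

000110


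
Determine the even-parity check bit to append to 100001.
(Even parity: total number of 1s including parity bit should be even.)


Number of 1s in data: 2
Parity bit: 0

0


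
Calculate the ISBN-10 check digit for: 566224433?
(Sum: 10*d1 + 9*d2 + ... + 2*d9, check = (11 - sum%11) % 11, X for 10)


Weighted sum: 229
229 mod 11 = 9

Check digit: 2


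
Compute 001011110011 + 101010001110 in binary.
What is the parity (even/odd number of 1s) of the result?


001011110011 = 755
101010001110 = 2702
Sum = 3457 = 110110000001
1s count = 5

odd parity (5 ones in 110110000001)


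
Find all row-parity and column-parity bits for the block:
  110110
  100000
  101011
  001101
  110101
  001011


Row parities: 010101
Column parities: 001110

Row P: 010101, Col P: 001110, Corner: 1


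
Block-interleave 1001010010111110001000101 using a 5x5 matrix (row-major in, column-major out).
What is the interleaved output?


Matrix:
  10010
  10010
  11111
  00010
  00101
Read columns: 1110000100001011111000101

1110000100001011111000101


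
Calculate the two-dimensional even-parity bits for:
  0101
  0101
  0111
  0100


Row parities: 0011
Column parities: 0011

Row P: 0011, Col P: 0011, Corner: 0


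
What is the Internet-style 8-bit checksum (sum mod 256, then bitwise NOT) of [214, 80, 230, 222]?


Sum = 746 mod 256 = 234
Complement = 21

21


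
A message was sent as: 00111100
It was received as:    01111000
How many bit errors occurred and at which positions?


XOR: 01000100

2 error(s) at position(s): 1, 5


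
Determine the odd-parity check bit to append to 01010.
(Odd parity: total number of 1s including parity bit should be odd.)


Number of 1s in data: 2
Parity bit: 1

1


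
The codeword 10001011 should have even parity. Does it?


Number of 1s: 4

Yes, parity is correct (4 ones)


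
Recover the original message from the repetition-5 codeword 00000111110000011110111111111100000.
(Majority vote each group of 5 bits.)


Groups: 00000, 11111, 00000, 11110, 11111, 11111, 00000
Majority votes: 0101110

0101110


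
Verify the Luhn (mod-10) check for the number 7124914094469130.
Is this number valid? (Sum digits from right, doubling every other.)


Luhn sum = 75
75 mod 10 = 5

Invalid (Luhn sum mod 10 = 5)


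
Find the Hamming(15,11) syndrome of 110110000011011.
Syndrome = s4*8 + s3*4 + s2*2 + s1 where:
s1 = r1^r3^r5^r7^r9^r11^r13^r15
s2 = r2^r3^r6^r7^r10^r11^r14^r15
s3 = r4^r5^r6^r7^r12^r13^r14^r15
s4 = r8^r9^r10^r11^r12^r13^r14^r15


s1=0, s2=0, s3=1, s4=0

Syndrome = 4 (error at position 4)


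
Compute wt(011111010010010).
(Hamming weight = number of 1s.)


Counting 1s in 011111010010010

8


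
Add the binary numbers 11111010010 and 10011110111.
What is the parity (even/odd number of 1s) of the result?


11111010010 = 2002
10011110111 = 1271
Sum = 3273 = 110011001001
1s count = 6

even parity (6 ones in 110011001001)


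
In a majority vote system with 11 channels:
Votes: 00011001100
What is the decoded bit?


Ones: 4 out of 11
Threshold: 6

0 (4/11 voted 1)


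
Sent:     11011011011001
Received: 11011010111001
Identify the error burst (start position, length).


XOR: 00000001100000

Burst at position 7, length 2


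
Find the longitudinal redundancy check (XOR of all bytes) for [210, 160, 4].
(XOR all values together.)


XOR chain: 210 ^ 160 ^ 4 = 118

118


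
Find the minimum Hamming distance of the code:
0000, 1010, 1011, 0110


Comparing all pairs, minimum distance: 1
Can detect 0 errors, correct 0 errors

1


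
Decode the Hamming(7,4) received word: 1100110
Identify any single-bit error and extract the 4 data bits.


Syndrome = 0: no error detected

Data: 0110 (no errors)


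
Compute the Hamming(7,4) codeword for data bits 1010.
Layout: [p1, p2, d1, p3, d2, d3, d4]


Parity bits: p1=1, p2=0, p3=1

1011010


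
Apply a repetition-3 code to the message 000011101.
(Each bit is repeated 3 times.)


Each bit -> 3 copies

000000000000111111111000111


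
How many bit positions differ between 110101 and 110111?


XOR: 000010
Count of 1s: 1

1


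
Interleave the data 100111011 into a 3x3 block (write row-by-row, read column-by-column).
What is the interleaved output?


Matrix:
  100
  111
  011
Read columns: 110011011

110011011


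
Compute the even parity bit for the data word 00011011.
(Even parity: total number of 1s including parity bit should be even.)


Number of 1s in data: 4
Parity bit: 0

0


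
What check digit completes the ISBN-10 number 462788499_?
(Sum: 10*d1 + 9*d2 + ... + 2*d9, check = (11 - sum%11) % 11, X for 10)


Weighted sum: 308
308 mod 11 = 0

Check digit: 0


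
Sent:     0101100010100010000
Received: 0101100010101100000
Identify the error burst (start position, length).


XOR: 0000000000001110000

Burst at position 12, length 3


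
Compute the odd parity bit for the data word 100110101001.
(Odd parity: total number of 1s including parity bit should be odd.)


Number of 1s in data: 6
Parity bit: 1

1


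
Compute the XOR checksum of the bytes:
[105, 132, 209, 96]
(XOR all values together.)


XOR chain: 105 ^ 132 ^ 209 ^ 96 = 92

92


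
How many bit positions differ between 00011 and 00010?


XOR: 00001
Count of 1s: 1

1


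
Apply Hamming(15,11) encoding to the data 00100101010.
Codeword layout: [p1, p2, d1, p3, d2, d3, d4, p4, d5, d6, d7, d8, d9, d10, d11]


Parity bits: p1=0, p2=1, p3=1, p4=1

010101010101010


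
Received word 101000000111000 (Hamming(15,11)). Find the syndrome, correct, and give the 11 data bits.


Syndrome = 15: error at position 15

Data: 10000111001 (corrected bit 15)


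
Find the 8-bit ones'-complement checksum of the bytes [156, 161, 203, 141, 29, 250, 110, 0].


Sum = 1050 mod 256 = 26
Complement = 229

229


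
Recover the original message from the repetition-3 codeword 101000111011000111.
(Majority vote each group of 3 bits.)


Groups: 101, 000, 111, 011, 000, 111
Majority votes: 101101

101101


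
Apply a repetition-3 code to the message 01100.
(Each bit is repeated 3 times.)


Each bit -> 3 copies

000111111000000


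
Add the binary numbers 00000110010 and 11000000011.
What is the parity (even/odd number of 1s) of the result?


00000110010 = 50
11000000011 = 1539
Sum = 1589 = 11000110101
1s count = 6

even parity (6 ones in 11000110101)


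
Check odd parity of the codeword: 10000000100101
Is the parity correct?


Number of 1s: 4

No, parity error (4 ones)


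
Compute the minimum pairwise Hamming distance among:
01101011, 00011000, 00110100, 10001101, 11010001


Comparing all pairs, minimum distance: 3
Can detect 2 errors, correct 1 errors

3


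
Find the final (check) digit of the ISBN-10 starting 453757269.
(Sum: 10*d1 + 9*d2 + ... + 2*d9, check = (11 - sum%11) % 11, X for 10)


Weighted sum: 267
267 mod 11 = 3

Check digit: 8


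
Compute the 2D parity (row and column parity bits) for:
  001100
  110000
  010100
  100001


Row parities: 0000
Column parities: 001001

Row P: 0000, Col P: 001001, Corner: 0


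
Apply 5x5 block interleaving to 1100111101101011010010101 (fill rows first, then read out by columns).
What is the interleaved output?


Matrix:
  11001
  11101
  10101
  10100
  10101
Read columns: 1111111000011110000011101

1111111000011110000011101


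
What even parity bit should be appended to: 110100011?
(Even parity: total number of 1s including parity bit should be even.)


Number of 1s in data: 5
Parity bit: 1

1


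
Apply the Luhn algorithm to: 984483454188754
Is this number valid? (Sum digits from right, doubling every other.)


Luhn sum = 80
80 mod 10 = 0

Valid (Luhn sum mod 10 = 0)


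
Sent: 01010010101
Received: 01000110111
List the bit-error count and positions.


XOR: 00010100010

3 error(s) at position(s): 3, 5, 9


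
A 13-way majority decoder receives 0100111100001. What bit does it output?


Ones: 6 out of 13
Threshold: 7

0 (6/13 voted 1)
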